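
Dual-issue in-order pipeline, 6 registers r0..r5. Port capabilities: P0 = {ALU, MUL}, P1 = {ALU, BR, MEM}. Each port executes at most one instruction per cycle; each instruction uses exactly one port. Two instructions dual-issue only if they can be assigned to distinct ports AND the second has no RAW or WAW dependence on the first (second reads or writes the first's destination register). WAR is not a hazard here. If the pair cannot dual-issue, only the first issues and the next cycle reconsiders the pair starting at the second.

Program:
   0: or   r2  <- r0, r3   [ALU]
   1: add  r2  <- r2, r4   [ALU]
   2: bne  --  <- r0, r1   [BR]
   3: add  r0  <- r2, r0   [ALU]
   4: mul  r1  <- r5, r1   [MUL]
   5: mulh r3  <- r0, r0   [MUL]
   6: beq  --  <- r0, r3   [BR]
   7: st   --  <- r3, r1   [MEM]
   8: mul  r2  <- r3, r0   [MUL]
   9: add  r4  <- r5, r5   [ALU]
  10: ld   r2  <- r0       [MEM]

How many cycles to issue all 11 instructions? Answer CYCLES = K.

CYCLES = 7

#0 head=0: or.ALU i0 RAW+WAW r2
#1 head=1: add.ALU bne.BR i1,i2 2-wide
#2 head=3: add.ALU mul.MUL i3,i4 2-wide
#3 head=5: mulh.MUL i5 RAW r3
#4 head=6: beq.BR i6 no-port BR/MEM
#5 head=7: st.MEM mul.MUL i7,i8 2-wide
#6 head=9: add.ALU ld.MEM i9,i10 2-wide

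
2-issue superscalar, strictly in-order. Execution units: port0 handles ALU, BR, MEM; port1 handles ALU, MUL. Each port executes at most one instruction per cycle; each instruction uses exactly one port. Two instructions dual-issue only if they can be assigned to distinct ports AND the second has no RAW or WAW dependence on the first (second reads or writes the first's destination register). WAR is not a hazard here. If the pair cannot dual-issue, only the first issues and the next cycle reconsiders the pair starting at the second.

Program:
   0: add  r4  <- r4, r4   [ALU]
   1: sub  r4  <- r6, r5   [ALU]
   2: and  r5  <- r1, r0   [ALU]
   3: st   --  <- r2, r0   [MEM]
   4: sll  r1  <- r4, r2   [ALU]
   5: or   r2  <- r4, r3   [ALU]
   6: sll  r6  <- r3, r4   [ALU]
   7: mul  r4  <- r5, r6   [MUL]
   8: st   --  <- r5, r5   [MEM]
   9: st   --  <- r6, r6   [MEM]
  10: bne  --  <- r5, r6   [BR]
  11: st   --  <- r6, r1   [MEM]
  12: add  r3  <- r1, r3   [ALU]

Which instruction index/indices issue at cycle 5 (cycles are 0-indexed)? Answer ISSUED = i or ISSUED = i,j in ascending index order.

ISSUED = 9

#0 head=0: add.ALU i0 WAW r4
#1 head=1: sub.ALU/and.ALU i1&i2 pair
#2 head=3: st.MEM/sll.ALU i3&i4 pair
#3 head=5: or.ALU/sll.ALU i5&i6 pair
#4 head=7: mul.MUL/st.MEM i7&i8 pair
#5 head=9: st.MEM i9 no-port MEM/BR
#6 head=10: bne.BR i10 no-port BR/MEM
#7 head=11: st.MEM/add.ALU i11&i12 pair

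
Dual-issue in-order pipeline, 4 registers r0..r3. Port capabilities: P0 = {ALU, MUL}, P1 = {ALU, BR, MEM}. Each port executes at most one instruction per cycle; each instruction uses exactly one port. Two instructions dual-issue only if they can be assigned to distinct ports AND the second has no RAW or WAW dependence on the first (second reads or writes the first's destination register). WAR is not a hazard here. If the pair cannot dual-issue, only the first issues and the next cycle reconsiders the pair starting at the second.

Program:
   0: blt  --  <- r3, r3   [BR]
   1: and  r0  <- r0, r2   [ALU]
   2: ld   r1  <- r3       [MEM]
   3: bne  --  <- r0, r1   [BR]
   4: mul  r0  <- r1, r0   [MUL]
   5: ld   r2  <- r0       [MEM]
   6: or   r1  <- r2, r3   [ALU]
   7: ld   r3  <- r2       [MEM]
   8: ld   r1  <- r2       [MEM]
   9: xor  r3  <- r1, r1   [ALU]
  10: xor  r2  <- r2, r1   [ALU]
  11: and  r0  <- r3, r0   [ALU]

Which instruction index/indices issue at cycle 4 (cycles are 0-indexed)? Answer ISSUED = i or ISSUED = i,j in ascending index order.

#0 head=0: blt+and i0&i1 pair
#1 head=2: ld i2 no-port MEM/BR
#2 head=3: bne+mul i3&i4 pair
#3 head=5: ld i5 RAW r2
#4 head=6: or+ld i6&i7 pair
#5 head=8: ld i8 RAW r1
#6 head=9: xor+xor i9&i10 pair
#7 head=11: and i11 tail

ISSUED = 6,7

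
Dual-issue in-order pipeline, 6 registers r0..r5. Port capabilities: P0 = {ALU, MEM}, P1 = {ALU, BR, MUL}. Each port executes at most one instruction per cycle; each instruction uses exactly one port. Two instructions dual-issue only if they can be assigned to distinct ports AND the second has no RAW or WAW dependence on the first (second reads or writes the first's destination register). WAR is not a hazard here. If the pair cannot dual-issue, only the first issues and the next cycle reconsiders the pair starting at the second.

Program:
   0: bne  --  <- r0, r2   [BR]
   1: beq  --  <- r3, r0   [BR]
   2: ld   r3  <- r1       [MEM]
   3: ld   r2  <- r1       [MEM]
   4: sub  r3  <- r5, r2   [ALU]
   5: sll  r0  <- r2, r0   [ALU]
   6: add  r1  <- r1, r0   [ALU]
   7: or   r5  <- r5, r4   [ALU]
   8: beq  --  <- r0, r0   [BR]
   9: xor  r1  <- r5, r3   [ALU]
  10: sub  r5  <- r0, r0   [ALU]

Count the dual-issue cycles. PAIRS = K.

c0: i0 bne.BR  no-port BR/BR
c1: i1,i2 beq.BR ld.MEM  dual
c2: i3 ld.MEM  RAW r2
c3: i4,i5 sub.ALU sll.ALU  dual
c4: i6,i7 add.ALU or.ALU  dual
c5: i8,i9 beq.BR xor.ALU  dual
c6: i10 sub.ALU  tail

PAIRS = 4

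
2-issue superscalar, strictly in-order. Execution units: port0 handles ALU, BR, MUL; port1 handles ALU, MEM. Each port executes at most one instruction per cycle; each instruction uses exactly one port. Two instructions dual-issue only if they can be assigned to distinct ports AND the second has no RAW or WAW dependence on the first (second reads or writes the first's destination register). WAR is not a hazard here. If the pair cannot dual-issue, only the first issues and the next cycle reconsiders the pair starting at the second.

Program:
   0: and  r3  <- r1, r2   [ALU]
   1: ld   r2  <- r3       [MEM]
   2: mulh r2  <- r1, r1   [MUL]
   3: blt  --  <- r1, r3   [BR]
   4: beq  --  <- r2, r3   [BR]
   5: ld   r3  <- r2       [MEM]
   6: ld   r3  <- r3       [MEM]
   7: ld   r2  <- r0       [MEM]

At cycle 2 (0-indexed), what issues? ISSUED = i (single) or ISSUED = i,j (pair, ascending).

  cy0 -> i0 (and) RAW r3
  cy1 -> i1 (ld) WAW r2
  cy2 -> i2 (mulh) no-port MUL/BR
  cy3 -> i3 (blt) no-port BR/BR
  cy4 -> i4/i5 (beq;ld) pair
  cy5 -> i6 (ld) no-port MEM/MEM
  cy6 -> i7 (ld) tail

ISSUED = 2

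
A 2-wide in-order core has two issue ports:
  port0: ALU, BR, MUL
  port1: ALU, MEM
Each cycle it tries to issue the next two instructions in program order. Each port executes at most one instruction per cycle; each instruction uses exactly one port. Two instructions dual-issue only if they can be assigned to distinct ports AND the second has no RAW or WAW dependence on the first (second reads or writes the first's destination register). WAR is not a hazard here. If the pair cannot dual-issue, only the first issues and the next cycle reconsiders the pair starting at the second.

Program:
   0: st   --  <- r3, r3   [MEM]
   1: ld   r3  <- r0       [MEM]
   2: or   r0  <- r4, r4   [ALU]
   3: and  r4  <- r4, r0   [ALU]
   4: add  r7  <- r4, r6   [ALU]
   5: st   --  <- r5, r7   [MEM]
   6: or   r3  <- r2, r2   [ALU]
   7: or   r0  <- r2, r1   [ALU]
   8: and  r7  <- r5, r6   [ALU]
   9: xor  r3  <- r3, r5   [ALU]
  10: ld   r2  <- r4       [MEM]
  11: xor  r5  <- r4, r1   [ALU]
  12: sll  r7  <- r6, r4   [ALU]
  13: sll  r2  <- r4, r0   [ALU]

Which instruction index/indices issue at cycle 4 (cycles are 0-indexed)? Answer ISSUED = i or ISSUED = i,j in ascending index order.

#0 head=0: st.MEM i0 no-port MEM/MEM
#1 head=1: ld.MEM or.ALU i1,i2 pair
#2 head=3: and.ALU i3 RAW r4
#3 head=4: add.ALU i4 RAW r7
#4 head=5: st.MEM or.ALU i5,i6 pair
#5 head=7: or.ALU and.ALU i7,i8 pair
#6 head=9: xor.ALU ld.MEM i9,i10 pair
#7 head=11: xor.ALU sll.ALU i11,i12 pair
#8 head=13: sll.ALU i13 tail

ISSUED = 5,6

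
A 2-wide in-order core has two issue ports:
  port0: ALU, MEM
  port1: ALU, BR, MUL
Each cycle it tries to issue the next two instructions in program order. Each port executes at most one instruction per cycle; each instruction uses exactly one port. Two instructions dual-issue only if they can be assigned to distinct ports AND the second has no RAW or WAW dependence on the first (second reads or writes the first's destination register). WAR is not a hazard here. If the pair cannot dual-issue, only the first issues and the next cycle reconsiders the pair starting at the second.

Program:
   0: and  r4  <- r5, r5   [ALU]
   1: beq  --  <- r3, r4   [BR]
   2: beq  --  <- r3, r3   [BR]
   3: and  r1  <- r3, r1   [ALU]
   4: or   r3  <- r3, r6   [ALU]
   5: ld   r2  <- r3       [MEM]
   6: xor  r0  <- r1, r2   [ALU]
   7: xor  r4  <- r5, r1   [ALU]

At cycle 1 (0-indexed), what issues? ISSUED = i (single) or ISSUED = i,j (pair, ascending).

t=0 i0:and ; RAW r4
t=1 i1:beq ; no-port BR/BR
t=2 i2/i3:beq and ; 2-wide
t=3 i4:or ; RAW r3
t=4 i5:ld ; RAW r2
t=5 i6/i7:xor xor ; 2-wide

ISSUED = 1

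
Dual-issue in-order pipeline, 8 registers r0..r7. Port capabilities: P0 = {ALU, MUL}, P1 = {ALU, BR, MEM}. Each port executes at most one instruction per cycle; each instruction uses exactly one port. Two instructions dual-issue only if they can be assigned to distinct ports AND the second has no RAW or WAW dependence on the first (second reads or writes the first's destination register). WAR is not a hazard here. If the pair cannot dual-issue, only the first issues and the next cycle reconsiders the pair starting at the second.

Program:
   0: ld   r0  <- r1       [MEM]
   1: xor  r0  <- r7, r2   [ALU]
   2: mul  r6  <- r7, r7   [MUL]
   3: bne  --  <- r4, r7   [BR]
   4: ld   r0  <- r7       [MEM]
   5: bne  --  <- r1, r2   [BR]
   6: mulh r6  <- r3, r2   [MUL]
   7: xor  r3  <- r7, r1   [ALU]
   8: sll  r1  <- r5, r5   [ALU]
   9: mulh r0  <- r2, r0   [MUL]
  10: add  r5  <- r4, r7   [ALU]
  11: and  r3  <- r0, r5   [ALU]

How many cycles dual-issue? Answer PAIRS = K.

PAIRS = 4

t=0 i0:ld ; WAW r0
t=1 i1&i2:xor;mul ; 2-wide
t=2 i3:bne ; no-port BR/MEM
t=3 i4:ld ; no-port MEM/BR
t=4 i5&i6:bne;mulh ; 2-wide
t=5 i7&i8:xor;sll ; 2-wide
t=6 i9&i10:mulh;add ; 2-wide
t=7 i11:and ; tail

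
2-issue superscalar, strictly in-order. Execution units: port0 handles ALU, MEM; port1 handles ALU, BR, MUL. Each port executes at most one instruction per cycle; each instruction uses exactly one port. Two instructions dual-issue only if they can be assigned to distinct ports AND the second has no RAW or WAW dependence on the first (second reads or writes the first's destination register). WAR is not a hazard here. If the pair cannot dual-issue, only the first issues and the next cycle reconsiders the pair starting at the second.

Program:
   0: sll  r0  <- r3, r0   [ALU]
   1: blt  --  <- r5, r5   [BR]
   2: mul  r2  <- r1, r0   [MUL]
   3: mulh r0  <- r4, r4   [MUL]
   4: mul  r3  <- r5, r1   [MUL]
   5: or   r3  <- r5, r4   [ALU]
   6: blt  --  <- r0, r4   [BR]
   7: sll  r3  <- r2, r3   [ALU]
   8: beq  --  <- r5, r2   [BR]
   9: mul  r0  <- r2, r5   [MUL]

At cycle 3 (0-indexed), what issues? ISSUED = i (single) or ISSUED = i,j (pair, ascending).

ISSUED = 4

c0: i0&i1 sll.ALU+blt.BR  pair
c1: i2 mul.MUL  no-port MUL/MUL
c2: i3 mulh.MUL  no-port MUL/MUL
c3: i4 mul.MUL  WAW r3
c4: i5&i6 or.ALU+blt.BR  pair
c5: i7&i8 sll.ALU+beq.BR  pair
c6: i9 mul.MUL  tail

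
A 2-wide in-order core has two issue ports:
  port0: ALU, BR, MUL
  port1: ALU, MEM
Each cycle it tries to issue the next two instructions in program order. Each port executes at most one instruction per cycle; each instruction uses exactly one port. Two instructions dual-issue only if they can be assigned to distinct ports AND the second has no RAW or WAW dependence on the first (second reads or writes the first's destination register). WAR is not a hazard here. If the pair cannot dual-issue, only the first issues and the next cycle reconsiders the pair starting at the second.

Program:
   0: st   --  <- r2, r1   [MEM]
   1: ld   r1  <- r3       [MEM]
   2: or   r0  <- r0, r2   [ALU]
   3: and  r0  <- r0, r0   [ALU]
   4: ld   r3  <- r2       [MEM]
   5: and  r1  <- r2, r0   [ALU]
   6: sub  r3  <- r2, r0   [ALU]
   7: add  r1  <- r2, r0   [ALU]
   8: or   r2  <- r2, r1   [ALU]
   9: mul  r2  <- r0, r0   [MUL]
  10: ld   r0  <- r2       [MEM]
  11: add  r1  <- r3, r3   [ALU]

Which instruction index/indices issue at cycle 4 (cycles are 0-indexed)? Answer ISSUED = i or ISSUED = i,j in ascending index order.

ISSUED = 7

t=0 i0:st ; no-port MEM/MEM
t=1 i1,i2:ld/or ; 2-wide
t=2 i3,i4:and/ld ; 2-wide
t=3 i5,i6:and/sub ; 2-wide
t=4 i7:add ; RAW r1
t=5 i8:or ; WAW r2
t=6 i9:mul ; RAW r2
t=7 i10,i11:ld/add ; 2-wide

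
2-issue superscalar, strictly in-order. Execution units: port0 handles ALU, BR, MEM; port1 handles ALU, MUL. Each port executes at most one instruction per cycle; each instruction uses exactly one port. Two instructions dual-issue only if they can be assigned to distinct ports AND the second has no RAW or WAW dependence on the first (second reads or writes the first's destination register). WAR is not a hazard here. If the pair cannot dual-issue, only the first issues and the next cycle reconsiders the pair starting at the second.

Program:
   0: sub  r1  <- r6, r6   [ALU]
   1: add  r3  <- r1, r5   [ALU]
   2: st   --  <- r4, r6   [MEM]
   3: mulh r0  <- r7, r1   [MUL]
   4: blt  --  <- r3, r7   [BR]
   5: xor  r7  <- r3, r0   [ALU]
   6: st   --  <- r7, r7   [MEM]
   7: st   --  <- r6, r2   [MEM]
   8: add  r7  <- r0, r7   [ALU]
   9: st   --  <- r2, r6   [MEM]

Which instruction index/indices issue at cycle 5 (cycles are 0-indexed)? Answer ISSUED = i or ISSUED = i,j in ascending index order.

ISSUED = 7,8

[0] i0  sub.ALU  -- RAW r1
[1] i1/i2  add.ALU st.MEM  -- dual
[2] i3/i4  mulh.MUL blt.BR  -- dual
[3] i5  xor.ALU  -- RAW r7
[4] i6  st.MEM  -- no-port MEM/MEM
[5] i7/i8  st.MEM add.ALU  -- dual
[6] i9  st.MEM  -- tail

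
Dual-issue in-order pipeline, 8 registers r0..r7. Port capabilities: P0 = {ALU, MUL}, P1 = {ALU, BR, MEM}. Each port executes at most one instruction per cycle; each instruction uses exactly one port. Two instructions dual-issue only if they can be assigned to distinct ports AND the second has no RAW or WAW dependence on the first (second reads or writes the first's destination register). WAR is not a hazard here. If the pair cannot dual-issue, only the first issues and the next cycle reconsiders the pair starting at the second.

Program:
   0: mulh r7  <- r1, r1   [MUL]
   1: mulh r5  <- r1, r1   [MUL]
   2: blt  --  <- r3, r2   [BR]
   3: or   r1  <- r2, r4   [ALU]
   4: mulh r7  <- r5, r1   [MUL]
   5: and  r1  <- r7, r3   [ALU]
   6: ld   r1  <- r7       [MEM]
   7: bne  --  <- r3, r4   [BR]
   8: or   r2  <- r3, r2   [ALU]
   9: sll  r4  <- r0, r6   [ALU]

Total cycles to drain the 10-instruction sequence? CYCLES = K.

t=0 i0:mulh ; no-port MUL/MUL
t=1 i1,i2:mulh+blt ; 2-wide
t=2 i3:or ; RAW r1
t=3 i4:mulh ; RAW r7
t=4 i5:and ; WAW r1
t=5 i6:ld ; no-port MEM/BR
t=6 i7,i8:bne+or ; 2-wide
t=7 i9:sll ; tail

CYCLES = 8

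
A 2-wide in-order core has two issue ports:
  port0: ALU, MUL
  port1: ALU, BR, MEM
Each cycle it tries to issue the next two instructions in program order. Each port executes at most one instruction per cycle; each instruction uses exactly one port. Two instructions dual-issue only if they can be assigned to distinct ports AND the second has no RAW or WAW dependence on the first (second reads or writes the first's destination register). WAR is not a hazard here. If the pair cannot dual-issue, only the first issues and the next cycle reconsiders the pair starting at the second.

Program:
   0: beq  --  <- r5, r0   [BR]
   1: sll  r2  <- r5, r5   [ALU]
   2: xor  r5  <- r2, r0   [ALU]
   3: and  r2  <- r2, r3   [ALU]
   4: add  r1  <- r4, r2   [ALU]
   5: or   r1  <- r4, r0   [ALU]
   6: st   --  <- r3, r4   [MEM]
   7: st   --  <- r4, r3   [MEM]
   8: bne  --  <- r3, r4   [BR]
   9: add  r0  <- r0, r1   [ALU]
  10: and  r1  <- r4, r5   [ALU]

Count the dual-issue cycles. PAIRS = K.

c0: i0&i1 beq/sll  dual
c1: i2&i3 xor/and  dual
c2: i4 add  WAW r1
c3: i5&i6 or/st  dual
c4: i7 st  no-port MEM/BR
c5: i8&i9 bne/add  dual
c6: i10 and  tail

PAIRS = 4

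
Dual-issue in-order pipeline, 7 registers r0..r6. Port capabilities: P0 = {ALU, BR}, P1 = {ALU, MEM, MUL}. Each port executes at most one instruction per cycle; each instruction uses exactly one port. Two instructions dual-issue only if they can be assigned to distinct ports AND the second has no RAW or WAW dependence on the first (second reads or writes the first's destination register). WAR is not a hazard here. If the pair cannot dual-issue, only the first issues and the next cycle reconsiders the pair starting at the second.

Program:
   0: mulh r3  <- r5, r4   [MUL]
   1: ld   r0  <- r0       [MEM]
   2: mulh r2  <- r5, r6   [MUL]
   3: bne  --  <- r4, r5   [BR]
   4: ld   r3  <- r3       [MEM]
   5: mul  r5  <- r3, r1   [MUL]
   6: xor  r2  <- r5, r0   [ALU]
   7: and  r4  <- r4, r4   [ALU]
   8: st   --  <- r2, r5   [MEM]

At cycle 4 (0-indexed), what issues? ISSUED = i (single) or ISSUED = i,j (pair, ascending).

t=0 i0:mulh.MUL ; no-port MUL/MEM
t=1 i1:ld.MEM ; no-port MEM/MUL
t=2 i2+i3:mulh.MUL;bne.BR ; pair
t=3 i4:ld.MEM ; no-port MEM/MUL
t=4 i5:mul.MUL ; RAW r5
t=5 i6+i7:xor.ALU;and.ALU ; pair
t=6 i8:st.MEM ; tail

ISSUED = 5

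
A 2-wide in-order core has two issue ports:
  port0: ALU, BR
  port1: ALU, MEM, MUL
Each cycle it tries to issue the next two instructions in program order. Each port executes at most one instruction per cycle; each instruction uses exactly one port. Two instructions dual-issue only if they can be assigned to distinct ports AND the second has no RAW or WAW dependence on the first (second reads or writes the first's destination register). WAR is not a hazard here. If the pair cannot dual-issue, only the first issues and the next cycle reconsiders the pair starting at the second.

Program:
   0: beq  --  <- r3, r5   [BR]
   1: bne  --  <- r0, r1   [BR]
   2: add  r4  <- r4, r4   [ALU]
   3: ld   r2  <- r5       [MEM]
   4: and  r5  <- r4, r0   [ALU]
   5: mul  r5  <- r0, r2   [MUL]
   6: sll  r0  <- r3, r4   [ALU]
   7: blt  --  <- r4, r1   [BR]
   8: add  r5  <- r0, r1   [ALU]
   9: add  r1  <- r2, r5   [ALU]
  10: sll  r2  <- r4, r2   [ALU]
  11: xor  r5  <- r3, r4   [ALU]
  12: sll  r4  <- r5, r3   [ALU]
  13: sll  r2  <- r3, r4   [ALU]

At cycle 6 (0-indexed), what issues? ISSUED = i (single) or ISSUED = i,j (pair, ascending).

#0 head=0: beq.BR i0 no-port BR/BR
#1 head=1: bne.BR/add.ALU i1+i2 dual
#2 head=3: ld.MEM/and.ALU i3+i4 dual
#3 head=5: mul.MUL/sll.ALU i5+i6 dual
#4 head=7: blt.BR/add.ALU i7+i8 dual
#5 head=9: add.ALU/sll.ALU i9+i10 dual
#6 head=11: xor.ALU i11 RAW r5
#7 head=12: sll.ALU i12 RAW r4
#8 head=13: sll.ALU i13 tail

ISSUED = 11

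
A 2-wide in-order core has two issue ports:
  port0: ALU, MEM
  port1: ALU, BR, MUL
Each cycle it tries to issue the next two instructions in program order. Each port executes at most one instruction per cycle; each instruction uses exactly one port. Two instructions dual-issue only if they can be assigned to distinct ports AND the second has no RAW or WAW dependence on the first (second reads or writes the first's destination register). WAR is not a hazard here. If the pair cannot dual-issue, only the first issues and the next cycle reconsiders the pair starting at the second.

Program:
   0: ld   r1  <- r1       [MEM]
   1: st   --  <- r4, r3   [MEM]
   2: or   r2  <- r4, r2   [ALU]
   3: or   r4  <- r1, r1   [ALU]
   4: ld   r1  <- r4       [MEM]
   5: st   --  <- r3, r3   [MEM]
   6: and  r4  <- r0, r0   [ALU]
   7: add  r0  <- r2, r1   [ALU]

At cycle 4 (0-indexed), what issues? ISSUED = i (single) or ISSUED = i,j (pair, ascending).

t=0 i0:ld ; no-port MEM/MEM
t=1 i1&i2:st/or ; pair
t=2 i3:or ; RAW r4
t=3 i4:ld ; no-port MEM/MEM
t=4 i5&i6:st/and ; pair
t=5 i7:add ; tail

ISSUED = 5,6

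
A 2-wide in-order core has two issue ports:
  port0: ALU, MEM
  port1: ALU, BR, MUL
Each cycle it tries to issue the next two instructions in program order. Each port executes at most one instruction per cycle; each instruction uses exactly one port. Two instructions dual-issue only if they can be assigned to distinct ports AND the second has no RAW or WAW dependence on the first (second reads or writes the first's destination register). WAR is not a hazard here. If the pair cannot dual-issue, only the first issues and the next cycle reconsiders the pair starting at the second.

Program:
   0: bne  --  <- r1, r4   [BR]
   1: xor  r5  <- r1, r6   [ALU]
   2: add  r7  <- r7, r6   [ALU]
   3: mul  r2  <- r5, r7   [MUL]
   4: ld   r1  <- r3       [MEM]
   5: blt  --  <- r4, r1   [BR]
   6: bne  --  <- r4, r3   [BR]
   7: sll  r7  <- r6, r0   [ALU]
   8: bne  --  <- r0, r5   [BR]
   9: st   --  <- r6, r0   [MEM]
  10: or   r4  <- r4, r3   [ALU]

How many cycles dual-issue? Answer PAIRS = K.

PAIRS = 4

  cy0 -> i0&i1 (bne xor) pair
  cy1 -> i2 (add) RAW r7
  cy2 -> i3&i4 (mul ld) pair
  cy3 -> i5 (blt) no-port BR/BR
  cy4 -> i6&i7 (bne sll) pair
  cy5 -> i8&i9 (bne st) pair
  cy6 -> i10 (or) tail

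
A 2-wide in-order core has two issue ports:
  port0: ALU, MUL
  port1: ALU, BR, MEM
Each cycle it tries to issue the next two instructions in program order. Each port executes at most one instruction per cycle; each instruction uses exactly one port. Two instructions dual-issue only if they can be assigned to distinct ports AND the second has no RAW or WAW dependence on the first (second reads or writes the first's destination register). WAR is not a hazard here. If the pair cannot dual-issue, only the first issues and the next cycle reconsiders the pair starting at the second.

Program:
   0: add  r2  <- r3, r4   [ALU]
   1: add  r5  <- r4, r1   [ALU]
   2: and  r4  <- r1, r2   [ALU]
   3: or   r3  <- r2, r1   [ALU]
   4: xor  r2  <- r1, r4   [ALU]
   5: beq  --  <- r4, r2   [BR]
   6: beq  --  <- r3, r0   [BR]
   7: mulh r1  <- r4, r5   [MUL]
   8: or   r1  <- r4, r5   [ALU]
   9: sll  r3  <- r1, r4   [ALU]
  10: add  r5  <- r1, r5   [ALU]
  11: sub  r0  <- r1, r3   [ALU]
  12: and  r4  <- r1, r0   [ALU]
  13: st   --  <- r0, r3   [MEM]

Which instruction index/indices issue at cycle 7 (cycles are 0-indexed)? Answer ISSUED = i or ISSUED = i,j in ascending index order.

c0: i0+i1 add;add  2-wide
c1: i2+i3 and;or  2-wide
c2: i4 xor  RAW r2
c3: i5 beq  no-port BR/BR
c4: i6+i7 beq;mulh  2-wide
c5: i8 or  RAW r1
c6: i9+i10 sll;add  2-wide
c7: i11 sub  RAW r0
c8: i12+i13 and;st  2-wide

ISSUED = 11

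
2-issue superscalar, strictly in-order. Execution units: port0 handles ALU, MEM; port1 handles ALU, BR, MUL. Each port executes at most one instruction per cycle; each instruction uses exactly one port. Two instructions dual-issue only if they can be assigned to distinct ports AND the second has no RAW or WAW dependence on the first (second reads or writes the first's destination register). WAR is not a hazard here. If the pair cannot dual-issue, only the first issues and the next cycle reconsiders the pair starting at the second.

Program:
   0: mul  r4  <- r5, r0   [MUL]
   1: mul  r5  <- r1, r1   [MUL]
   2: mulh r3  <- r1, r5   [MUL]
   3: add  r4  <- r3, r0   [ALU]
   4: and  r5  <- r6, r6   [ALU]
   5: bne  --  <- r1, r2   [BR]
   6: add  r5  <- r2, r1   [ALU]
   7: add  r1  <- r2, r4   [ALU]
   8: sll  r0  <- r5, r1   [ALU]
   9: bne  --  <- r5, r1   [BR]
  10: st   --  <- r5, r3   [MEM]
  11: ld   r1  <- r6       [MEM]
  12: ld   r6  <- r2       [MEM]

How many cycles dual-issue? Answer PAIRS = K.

#0 head=0: mul i0 no-port MUL/MUL
#1 head=1: mul i1 no-port MUL/MUL
#2 head=2: mulh i2 RAW r3
#3 head=3: add+and i3,i4 pair
#4 head=5: bne+add i5,i6 pair
#5 head=7: add i7 RAW r1
#6 head=8: sll+bne i8,i9 pair
#7 head=10: st i10 no-port MEM/MEM
#8 head=11: ld i11 no-port MEM/MEM
#9 head=12: ld i12 tail

PAIRS = 3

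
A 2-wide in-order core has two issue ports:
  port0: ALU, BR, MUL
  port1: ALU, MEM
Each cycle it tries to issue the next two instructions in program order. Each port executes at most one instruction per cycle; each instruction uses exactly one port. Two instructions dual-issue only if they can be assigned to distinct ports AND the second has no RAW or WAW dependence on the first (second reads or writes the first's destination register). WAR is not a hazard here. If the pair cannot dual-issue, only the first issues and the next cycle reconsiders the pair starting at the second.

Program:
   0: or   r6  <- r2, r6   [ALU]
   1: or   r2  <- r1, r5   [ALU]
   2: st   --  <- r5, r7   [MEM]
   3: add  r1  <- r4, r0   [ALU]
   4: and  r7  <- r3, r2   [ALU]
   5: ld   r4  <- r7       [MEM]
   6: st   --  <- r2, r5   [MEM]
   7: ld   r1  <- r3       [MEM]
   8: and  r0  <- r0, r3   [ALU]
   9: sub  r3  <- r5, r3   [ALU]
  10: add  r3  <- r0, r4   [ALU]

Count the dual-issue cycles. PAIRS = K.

[0] i0,i1  or.ALU or.ALU  -- pair
[1] i2,i3  st.MEM add.ALU  -- pair
[2] i4  and.ALU  -- RAW r7
[3] i5  ld.MEM  -- no-port MEM/MEM
[4] i6  st.MEM  -- no-port MEM/MEM
[5] i7,i8  ld.MEM and.ALU  -- pair
[6] i9  sub.ALU  -- WAW r3
[7] i10  add.ALU  -- tail

PAIRS = 3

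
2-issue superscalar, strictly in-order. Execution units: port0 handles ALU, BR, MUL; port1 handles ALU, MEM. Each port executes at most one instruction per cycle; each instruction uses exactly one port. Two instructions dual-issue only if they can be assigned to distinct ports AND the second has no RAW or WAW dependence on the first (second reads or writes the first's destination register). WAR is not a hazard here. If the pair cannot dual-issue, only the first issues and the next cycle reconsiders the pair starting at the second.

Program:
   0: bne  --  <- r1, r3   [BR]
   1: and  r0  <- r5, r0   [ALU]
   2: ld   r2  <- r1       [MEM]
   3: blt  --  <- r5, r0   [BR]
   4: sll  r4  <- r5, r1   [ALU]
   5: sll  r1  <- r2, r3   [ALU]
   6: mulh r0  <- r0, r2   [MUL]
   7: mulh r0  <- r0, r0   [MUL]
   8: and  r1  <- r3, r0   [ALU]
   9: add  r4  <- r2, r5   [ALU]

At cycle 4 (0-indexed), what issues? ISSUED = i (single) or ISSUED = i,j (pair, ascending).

ISSUED = 7

t=0 i0+i1:bne/and ; pair
t=1 i2+i3:ld/blt ; pair
t=2 i4+i5:sll/sll ; pair
t=3 i6:mulh ; no-port MUL/MUL
t=4 i7:mulh ; RAW r0
t=5 i8+i9:and/add ; pair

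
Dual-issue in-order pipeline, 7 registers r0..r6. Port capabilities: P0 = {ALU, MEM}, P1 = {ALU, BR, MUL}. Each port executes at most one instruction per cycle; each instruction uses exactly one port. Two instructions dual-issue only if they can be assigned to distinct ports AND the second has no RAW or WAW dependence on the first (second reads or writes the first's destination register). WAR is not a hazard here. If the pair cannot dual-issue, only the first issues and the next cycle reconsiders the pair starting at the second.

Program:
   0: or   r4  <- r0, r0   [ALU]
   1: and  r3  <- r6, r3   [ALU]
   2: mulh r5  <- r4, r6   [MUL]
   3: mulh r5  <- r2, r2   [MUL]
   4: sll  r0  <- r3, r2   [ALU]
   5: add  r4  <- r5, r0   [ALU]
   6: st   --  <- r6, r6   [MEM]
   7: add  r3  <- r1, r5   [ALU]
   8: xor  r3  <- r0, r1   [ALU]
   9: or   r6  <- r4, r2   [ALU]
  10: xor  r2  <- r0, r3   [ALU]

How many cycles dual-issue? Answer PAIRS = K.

#0 head=0: or/and i0,i1 dual
#1 head=2: mulh i2 no-port MUL/MUL
#2 head=3: mulh/sll i3,i4 dual
#3 head=5: add/st i5,i6 dual
#4 head=7: add i7 WAW r3
#5 head=8: xor/or i8,i9 dual
#6 head=10: xor i10 tail

PAIRS = 4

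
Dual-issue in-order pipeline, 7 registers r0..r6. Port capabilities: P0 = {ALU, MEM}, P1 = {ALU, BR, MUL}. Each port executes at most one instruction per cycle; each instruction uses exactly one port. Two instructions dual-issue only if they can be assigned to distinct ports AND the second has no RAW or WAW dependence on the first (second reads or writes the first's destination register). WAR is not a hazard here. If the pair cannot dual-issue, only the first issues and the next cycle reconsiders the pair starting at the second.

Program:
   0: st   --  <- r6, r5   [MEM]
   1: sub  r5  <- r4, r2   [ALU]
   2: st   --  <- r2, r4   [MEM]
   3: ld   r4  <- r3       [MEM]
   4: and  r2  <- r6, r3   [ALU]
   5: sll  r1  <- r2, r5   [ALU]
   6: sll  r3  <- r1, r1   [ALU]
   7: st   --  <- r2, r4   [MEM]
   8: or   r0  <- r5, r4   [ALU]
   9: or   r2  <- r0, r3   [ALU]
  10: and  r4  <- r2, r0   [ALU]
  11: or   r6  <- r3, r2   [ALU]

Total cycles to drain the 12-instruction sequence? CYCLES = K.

t=0 i0&i1:st;sub ; 2-wide
t=1 i2:st ; no-port MEM/MEM
t=2 i3&i4:ld;and ; 2-wide
t=3 i5:sll ; RAW r1
t=4 i6&i7:sll;st ; 2-wide
t=5 i8:or ; RAW r0
t=6 i9:or ; RAW r2
t=7 i10&i11:and;or ; 2-wide

CYCLES = 8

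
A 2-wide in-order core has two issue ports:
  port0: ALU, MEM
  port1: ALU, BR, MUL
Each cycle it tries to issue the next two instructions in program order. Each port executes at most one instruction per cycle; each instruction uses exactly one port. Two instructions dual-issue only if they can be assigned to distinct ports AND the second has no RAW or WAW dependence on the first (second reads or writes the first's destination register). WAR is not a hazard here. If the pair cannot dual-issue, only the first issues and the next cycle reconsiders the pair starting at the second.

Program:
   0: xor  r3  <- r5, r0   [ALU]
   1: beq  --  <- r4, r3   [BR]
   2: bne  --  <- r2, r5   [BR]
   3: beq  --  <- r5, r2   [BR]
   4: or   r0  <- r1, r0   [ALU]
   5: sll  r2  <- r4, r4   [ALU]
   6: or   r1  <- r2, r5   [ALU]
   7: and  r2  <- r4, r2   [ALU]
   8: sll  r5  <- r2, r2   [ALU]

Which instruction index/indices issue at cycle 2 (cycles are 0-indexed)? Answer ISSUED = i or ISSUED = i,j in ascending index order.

ISSUED = 2

#0 head=0: xor.ALU i0 RAW r3
#1 head=1: beq.BR i1 no-port BR/BR
#2 head=2: bne.BR i2 no-port BR/BR
#3 head=3: beq.BR or.ALU i3&i4 pair
#4 head=5: sll.ALU i5 RAW r2
#5 head=6: or.ALU and.ALU i6&i7 pair
#6 head=8: sll.ALU i8 tail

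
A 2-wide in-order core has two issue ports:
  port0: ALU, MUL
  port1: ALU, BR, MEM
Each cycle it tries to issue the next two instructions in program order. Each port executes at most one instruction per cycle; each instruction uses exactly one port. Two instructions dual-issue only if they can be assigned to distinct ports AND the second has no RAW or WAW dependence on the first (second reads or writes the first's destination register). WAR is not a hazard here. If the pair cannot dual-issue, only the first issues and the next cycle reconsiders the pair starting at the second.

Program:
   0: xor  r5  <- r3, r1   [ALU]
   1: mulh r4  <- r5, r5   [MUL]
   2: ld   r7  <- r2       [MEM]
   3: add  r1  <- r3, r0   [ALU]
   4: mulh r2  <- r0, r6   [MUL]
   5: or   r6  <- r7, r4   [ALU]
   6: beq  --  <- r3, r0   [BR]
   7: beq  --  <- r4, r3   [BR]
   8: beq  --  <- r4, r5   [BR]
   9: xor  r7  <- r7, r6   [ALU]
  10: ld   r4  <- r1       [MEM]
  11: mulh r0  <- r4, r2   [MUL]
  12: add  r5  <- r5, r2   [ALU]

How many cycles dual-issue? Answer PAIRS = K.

PAIRS = 5

#0 head=0: xor.ALU i0 RAW r5
#1 head=1: mulh.MUL+ld.MEM i1+i2 2-wide
#2 head=3: add.ALU+mulh.MUL i3+i4 2-wide
#3 head=5: or.ALU+beq.BR i5+i6 2-wide
#4 head=7: beq.BR i7 no-port BR/BR
#5 head=8: beq.BR+xor.ALU i8+i9 2-wide
#6 head=10: ld.MEM i10 RAW r4
#7 head=11: mulh.MUL+add.ALU i11+i12 2-wide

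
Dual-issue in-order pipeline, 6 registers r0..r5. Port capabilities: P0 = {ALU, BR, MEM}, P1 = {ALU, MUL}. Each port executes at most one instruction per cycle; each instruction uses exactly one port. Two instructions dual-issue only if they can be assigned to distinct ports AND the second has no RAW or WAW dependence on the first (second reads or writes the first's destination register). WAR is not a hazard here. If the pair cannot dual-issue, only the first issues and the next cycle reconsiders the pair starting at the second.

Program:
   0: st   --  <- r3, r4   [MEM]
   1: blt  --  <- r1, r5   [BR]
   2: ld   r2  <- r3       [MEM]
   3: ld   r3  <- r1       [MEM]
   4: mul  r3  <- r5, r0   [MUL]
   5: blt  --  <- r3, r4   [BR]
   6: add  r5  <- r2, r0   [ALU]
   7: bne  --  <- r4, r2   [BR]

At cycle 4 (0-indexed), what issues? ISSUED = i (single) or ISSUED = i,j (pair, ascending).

ISSUED = 4

  cy0 -> i0 (st.MEM) no-port MEM/BR
  cy1 -> i1 (blt.BR) no-port BR/MEM
  cy2 -> i2 (ld.MEM) no-port MEM/MEM
  cy3 -> i3 (ld.MEM) WAW r3
  cy4 -> i4 (mul.MUL) RAW r3
  cy5 -> i5/i6 (blt.BR+add.ALU) 2-wide
  cy6 -> i7 (bne.BR) tail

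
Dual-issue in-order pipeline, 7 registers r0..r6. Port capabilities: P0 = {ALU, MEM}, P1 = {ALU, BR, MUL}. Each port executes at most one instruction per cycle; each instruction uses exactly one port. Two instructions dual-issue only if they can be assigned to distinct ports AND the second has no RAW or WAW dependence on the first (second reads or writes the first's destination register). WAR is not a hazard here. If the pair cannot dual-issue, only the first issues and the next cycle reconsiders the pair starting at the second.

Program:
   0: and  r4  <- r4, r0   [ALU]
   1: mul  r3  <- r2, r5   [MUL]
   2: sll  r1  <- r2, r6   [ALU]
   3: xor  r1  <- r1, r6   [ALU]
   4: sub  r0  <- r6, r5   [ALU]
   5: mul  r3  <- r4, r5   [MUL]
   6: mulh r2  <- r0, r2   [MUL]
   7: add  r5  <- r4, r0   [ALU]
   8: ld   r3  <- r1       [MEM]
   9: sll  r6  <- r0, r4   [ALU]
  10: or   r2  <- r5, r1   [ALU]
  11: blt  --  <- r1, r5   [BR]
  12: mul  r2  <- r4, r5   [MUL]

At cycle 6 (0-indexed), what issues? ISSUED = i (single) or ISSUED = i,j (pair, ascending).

  cy0 -> i0&i1 (and;mul) dual
  cy1 -> i2 (sll) RAW+WAW r1
  cy2 -> i3&i4 (xor;sub) dual
  cy3 -> i5 (mul) no-port MUL/MUL
  cy4 -> i6&i7 (mulh;add) dual
  cy5 -> i8&i9 (ld;sll) dual
  cy6 -> i10&i11 (or;blt) dual
  cy7 -> i12 (mul) tail

ISSUED = 10,11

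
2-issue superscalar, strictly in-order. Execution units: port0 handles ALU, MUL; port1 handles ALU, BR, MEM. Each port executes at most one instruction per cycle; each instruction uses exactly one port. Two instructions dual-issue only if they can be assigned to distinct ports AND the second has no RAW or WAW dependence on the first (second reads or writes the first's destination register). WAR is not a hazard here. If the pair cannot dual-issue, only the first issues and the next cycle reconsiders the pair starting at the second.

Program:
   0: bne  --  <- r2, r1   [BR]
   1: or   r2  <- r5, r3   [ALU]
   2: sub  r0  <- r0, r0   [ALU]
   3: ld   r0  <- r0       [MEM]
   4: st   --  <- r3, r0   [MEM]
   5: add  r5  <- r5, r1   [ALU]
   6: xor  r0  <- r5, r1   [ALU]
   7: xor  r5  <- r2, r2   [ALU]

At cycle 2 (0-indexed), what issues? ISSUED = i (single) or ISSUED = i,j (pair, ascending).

[0] i0,i1  bne.BR/or.ALU  -- pair
[1] i2  sub.ALU  -- RAW+WAW r0
[2] i3  ld.MEM  -- no-port MEM/MEM
[3] i4,i5  st.MEM/add.ALU  -- pair
[4] i6,i7  xor.ALU/xor.ALU  -- pair

ISSUED = 3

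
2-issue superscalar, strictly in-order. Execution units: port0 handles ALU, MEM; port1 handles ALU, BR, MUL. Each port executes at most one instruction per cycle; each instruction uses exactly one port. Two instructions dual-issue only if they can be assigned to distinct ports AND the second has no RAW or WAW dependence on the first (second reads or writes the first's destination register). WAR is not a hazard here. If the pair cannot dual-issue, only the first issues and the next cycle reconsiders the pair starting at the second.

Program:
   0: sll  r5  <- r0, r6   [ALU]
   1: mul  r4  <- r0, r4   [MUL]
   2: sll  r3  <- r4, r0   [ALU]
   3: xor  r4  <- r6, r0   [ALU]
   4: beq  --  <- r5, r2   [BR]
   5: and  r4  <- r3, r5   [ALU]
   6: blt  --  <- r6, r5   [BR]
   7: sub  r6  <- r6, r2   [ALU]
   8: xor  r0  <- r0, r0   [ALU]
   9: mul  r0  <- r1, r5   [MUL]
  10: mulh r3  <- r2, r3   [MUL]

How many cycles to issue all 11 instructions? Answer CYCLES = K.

CYCLES = 7

t=0 i0+i1:sll.ALU+mul.MUL ; 2-wide
t=1 i2+i3:sll.ALU+xor.ALU ; 2-wide
t=2 i4+i5:beq.BR+and.ALU ; 2-wide
t=3 i6+i7:blt.BR+sub.ALU ; 2-wide
t=4 i8:xor.ALU ; WAW r0
t=5 i9:mul.MUL ; no-port MUL/MUL
t=6 i10:mulh.MUL ; tail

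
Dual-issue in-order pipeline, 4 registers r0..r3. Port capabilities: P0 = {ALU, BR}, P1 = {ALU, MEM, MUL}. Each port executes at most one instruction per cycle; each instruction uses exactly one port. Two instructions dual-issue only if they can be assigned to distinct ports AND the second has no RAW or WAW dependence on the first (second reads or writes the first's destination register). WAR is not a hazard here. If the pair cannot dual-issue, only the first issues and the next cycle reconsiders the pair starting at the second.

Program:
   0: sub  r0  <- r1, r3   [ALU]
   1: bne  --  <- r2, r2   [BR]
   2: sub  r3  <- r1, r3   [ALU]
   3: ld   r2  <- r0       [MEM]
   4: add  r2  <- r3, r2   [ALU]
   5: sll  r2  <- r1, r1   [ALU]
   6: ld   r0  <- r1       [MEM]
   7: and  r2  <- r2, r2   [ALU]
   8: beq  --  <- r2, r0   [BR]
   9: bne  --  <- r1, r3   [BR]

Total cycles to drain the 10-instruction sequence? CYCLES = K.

CYCLES = 7

[0] i0+i1  sub.ALU/bne.BR  -- 2-wide
[1] i2+i3  sub.ALU/ld.MEM  -- 2-wide
[2] i4  add.ALU  -- WAW r2
[3] i5+i6  sll.ALU/ld.MEM  -- 2-wide
[4] i7  and.ALU  -- RAW r2
[5] i8  beq.BR  -- no-port BR/BR
[6] i9  bne.BR  -- tail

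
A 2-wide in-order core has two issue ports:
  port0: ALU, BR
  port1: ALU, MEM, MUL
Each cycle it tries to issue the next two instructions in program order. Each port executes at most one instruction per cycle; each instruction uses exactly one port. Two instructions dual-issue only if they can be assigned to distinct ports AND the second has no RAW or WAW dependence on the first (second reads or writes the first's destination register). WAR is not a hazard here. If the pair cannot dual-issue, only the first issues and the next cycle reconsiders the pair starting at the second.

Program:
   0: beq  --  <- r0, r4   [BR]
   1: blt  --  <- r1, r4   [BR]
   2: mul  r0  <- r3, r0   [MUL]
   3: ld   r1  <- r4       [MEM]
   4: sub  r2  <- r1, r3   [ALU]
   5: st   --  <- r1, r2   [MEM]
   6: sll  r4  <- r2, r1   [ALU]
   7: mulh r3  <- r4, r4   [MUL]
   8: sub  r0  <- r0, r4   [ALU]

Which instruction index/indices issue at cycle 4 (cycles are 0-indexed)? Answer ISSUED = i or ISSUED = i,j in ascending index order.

#0 head=0: beq i0 no-port BR/BR
#1 head=1: blt/mul i1/i2 dual
#2 head=3: ld i3 RAW r1
#3 head=4: sub i4 RAW r2
#4 head=5: st/sll i5/i6 dual
#5 head=7: mulh/sub i7/i8 dual

ISSUED = 5,6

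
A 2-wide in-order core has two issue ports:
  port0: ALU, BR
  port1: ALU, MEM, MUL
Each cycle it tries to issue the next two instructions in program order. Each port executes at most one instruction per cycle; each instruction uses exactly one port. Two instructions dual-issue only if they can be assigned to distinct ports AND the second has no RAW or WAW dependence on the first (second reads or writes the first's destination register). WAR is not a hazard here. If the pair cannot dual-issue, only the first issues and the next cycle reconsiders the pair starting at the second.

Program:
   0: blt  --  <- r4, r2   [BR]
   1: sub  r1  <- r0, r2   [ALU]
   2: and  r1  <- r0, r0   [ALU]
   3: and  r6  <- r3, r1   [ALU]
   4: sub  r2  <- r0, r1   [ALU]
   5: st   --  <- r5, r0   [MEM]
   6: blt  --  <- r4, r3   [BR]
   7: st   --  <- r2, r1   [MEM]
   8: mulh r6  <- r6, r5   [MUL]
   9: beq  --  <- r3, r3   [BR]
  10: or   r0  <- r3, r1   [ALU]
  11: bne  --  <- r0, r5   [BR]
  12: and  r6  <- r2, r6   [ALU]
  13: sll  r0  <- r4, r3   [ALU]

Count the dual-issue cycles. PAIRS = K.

c0: i0,i1 blt/sub  2-wide
c1: i2 and  RAW r1
c2: i3,i4 and/sub  2-wide
c3: i5,i6 st/blt  2-wide
c4: i7 st  no-port MEM/MUL
c5: i8,i9 mulh/beq  2-wide
c6: i10 or  RAW r0
c7: i11,i12 bne/and  2-wide
c8: i13 sll  tail

PAIRS = 5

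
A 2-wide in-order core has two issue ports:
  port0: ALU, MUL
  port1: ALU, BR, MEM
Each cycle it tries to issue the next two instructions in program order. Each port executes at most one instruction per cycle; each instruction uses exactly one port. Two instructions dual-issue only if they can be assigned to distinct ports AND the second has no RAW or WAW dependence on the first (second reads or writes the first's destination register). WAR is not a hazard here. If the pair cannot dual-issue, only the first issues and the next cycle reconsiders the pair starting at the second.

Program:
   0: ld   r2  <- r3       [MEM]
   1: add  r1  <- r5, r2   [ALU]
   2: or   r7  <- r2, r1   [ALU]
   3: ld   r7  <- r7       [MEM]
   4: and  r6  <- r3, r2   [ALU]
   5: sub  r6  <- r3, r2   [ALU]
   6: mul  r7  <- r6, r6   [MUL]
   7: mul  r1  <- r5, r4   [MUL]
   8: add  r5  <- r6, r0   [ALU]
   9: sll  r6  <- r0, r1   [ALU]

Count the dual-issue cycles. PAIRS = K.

  cy0 -> i0 (ld.MEM) RAW r2
  cy1 -> i1 (add.ALU) RAW r1
  cy2 -> i2 (or.ALU) RAW+WAW r7
  cy3 -> i3+i4 (ld.MEM and.ALU) dual
  cy4 -> i5 (sub.ALU) RAW r6
  cy5 -> i6 (mul.MUL) no-port MUL/MUL
  cy6 -> i7+i8 (mul.MUL add.ALU) dual
  cy7 -> i9 (sll.ALU) tail

PAIRS = 2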